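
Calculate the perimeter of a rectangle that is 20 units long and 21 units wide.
Perimeter = 2 * (length + width)
Perimeter = 2 * (20 + 21)
Perimeter = 2 * 41
Perimeter = 82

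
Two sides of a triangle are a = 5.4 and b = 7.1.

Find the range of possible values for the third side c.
By the triangle inequality: |a - b| < c < a + b
|5.4 - 7.1| < c < 5.4 + 7.1
1.7 < c < 12.5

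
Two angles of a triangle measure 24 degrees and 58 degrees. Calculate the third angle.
Sum of angles in a triangle = 180 degrees
Third angle = 180 - 24 - 58
Third angle = 98 degrees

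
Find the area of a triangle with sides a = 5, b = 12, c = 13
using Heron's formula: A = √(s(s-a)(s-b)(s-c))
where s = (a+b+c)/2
s = (5+12+13)/2 = 15
A = √(15·10·3·2) = √900 = 30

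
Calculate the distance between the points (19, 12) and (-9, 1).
Using the distance formula: d = sqrt((x₂-x₁)² + (y₂-y₁)²)
dx = (-9) - 19 = -28
dy = 1 - 12 = -11
d = sqrt((-28)² + (-11)²) = sqrt(784 + 121) = sqrt(905) = 30.08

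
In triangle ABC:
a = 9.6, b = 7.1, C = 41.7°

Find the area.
Using A = ½ab·sin(C):
A = ½·9.6·7.1·sin(41.7°) = ½·68.16·0.665230 = 22.67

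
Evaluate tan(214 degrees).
tan(214 degrees) = 0.6745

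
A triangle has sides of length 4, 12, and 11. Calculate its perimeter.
Perimeter = sum of all sides
Perimeter = 4 + 12 + 11
Perimeter = 27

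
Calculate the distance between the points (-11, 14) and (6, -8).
Using the distance formula: d = sqrt((x₂-x₁)² + (y₂-y₁)²)
dx = 6 - (-11) = 17
dy = (-8) - 14 = -22
d = sqrt(17² + (-22)²) = sqrt(289 + 484) = sqrt(773) = 27.80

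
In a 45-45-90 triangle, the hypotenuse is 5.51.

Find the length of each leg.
In a 45-45-90 triangle, hypotenuse = leg·√2  →  leg = hypotenuse/√2
leg = 5.51/√2 = 3.896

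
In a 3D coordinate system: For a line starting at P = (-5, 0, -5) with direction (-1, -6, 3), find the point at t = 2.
P(2) = (-5 + (-1)(2), 0 + (-6)(2), -5 + 3(2)) = (-7, -12, 1)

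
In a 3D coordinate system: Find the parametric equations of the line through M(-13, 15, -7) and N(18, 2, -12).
Direction vector d = N - M = (31, -13, -5)
x = -13 + 31t, y = 15 - 13t, z = -7 - 5t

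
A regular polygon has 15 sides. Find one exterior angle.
Exterior angle of a regular n-gon = 360/n
Exterior angle = 360/15
Exterior angle = 24 degrees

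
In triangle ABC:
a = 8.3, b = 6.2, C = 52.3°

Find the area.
Using A = ½ab·sin(C):
A = ½·8.3·6.2·sin(52.3°) = ½·51.46·0.791224 = 20.36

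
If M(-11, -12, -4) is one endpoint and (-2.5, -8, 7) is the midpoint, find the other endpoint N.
N = (2×(-2.5) - (-11), 2×(-8) - (-12), 2×7 - (-4)) = (6, -4, 18)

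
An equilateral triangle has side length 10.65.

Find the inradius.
For an equilateral triangle, r = s/(2√3) where s is the side.
r = 10.65/(2√3) = 10.65/3.464102 = 3.074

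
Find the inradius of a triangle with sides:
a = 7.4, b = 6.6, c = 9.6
s = (a+b+c)/2 = (7.4+6.6+9.6)/2 = 11.8
Area = √(s(s-a)(s-b)(s-c)) = √(11.8·4.4·5.2·2.2) = 24.3714
r = Area/s = 24.3714/11.8 = 2.065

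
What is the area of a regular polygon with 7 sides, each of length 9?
For a regular 7-gon with side length s = 9:
Apothem a = s / (2*tan(pi/7)) = 9 / (2*tan(pi/7)) ≈ 9.3443
Perimeter P = 7 * 9 = 63
Area = (1/2) * P * a = (1/2) * 63 * 9.3443 = 294.35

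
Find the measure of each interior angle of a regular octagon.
Interior angle of a regular n-gon = (n-2)*180/n
Interior angle = (8-2)*180/8
Interior angle = 6*180/8
Interior angle = 1080/8
Interior angle = 135 degrees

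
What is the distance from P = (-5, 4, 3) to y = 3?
d = |0(-5) + 1(4) + 0(3) - (3)| / √(0² + 1² + 0²) = 1/√1 = 1.0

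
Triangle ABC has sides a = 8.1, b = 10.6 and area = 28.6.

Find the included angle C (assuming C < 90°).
Area = ½ab·sin(C)  →  sin(C) = 2·Area/(ab)
sin(C) = 2·28.6/(8.1·10.6) = 0.666201
C = arcsin(0.666201) = 41.77°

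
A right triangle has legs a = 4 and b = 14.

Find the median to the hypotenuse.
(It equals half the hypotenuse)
Hypotenuse c = √(4² + 14²) = √212 = 14.5602
Median to hypotenuse = c/2 = 7.28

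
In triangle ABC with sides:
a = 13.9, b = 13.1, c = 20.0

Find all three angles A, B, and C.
By the law of cosines:
cos(A) = (b² + c² - a²)/(2bc) = 0.722137  →  A = 43.77°
cos(B) = (a² + c² - b²)/(2ac) = 0.758273  →  B = 40.69°
cos(C) = (a² + b² - c²)/(2ab) = -0.096601  →  C = 95.54°
Check: A + B + C = 180.0° ✓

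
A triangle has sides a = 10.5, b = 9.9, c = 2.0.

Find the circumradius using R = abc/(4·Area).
s = (a+b+c)/2 = 11.2
Area = √(s(s-a)(s-b)(s-c)) = √(11.2·0.7·1.3·9.2) = 9.68331
R = abc/(4·Area) = (10.5·9.9·2.0)/(4·9.68331) = 207.9/38.73324 = 5.367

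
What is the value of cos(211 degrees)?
cos(211 degrees) = -0.8572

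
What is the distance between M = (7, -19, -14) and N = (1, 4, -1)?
d = √[(-6)² + (23)² + (13)²] = √734 = 27.09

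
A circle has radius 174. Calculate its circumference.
Circumference = 2 * pi * r
Circumference = 2 * pi * 174
Circumference = 1093.27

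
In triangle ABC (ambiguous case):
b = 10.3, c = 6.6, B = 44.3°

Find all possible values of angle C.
sin(C)/c = sin(B)/b  →  sin(C) = c·sin(B)/b = 6.6·sin(44.3°)/10.3 = 0.447528
C₁ = arcsin(0.447528) = 26.59°,  C₂ = 180° - C₁ = 153.41°
Check C₂: A = 180° - 44.3° - 153.41° = -17.71° ≤ 0, rejected
C = 26.59° (one solution)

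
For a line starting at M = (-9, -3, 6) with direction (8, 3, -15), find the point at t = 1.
P(1) = (-9 + 8(1), -3 + 3(1), 6 + (-15)(1)) = (-1, 0, -9)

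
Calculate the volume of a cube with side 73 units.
Volume = s³
Volume = 73³
Volume = 389017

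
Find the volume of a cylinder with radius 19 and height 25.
Volume = pi * r² * h
Volume = pi * 19² * 25
Volume = pi * 361 * 25
Volume = pi * 9025
Volume = 28352.87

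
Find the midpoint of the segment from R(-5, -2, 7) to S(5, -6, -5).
Midpoint = ((-5+5)/2, (-2-6)/2, (7-5)/2) = (0, -4, 1)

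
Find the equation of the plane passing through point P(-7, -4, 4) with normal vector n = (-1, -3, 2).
d = n·P = (-1)(-7) + (-3)(-4) + (2)(4) = 27
Plane: -x - 3y + 2z = 27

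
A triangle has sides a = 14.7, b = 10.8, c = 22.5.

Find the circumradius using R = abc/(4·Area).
s = (a+b+c)/2 = 24
Area = √(s(s-a)(s-b)(s-c)) = √(24·9.3·13.2·1.5) = 66.4783
R = abc/(4·Area) = (14.7·10.8·22.5)/(4·66.4783) = 3572.1/265.9132 = 13.43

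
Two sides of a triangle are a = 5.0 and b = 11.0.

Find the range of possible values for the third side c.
By the triangle inequality: |a - b| < c < a + b
|5.0 - 11.0| < c < 5.0 + 11.0
6 < c < 16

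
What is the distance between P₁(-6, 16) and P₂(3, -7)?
Using the distance formula: d = sqrt((x₂-x₁)² + (y₂-y₁)²)
dx = 3 - (-6) = 9
dy = (-7) - 16 = -23
d = sqrt(9² + (-23)²) = sqrt(81 + 529) = sqrt(610) = 24.70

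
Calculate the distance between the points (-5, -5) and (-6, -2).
Using the distance formula: d = sqrt((x₂-x₁)² + (y₂-y₁)²)
dx = (-6) - (-5) = -1
dy = (-2) - (-5) = 3
d = sqrt((-1)² + 3²) = sqrt(1 + 9) = sqrt(10) = 3.16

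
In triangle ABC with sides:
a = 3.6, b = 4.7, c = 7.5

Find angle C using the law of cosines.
cos(C) = (a² + b² - c²)/(2ab)
cos(C) = (3.6² + 4.7² - 7.5²)/(2·3.6·4.7) = -21.2/33.84 = -0.626478
C = arccos(-0.626478) = 128.8°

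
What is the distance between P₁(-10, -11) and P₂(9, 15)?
Using the distance formula: d = sqrt((x₂-x₁)² + (y₂-y₁)²)
dx = 9 - (-10) = 19
dy = 15 - (-11) = 26
d = sqrt(19² + 26²) = sqrt(361 + 676) = sqrt(1037) = 32.20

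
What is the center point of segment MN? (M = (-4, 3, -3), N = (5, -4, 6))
Midpoint = ((-4+5)/2, (3-4)/2, (-3+6)/2) = (0.5, -0.5, 1.5)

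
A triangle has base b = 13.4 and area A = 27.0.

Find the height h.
A = ½bh  →  h = 2A/b
h = 2·27.0/13.4 = 4.03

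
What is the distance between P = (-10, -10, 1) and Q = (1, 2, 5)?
d = √[(11)² + (12)² + (4)²] = √281 = 16.76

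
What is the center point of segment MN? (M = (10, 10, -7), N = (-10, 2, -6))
Midpoint = ((10-10)/2, (10+2)/2, (-7-6)/2) = (0, 6, -6.5)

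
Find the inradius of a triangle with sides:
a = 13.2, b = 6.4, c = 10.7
s = (a+b+c)/2 = (13.2+6.4+10.7)/2 = 15.15
Area = √(s(s-a)(s-b)(s-c)) = √(15.15·1.95·8.75·4.45) = 33.9162
r = Area/s = 33.9162/15.15 = 2.239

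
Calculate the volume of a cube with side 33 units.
Volume = s³
Volume = 33³
Volume = 35937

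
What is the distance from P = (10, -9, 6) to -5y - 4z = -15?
d = |0(10) + (-5)(-9) + (-4)(6) - (-15)| / √(0² + (-5)² + (-4)²) = 36/√41 = 5.622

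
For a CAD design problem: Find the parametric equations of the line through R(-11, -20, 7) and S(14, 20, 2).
Direction vector d = S - R = (25, 40, -5)
x = -11 + 25t, y = -20 + 40t, z = 7 - 5t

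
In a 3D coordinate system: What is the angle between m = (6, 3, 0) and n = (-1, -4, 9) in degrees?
m·n = -18, |m|² = 45, |n|² = 98
cos θ = -18/√4410 ≈ -0.2711
θ ≈ 105.7°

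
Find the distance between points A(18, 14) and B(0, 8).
Using the distance formula: d = sqrt((x₂-x₁)² + (y₂-y₁)²)
dx = 0 - 18 = -18
dy = 8 - 14 = -6
d = sqrt((-18)² + (-6)²) = sqrt(324 + 36) = sqrt(360) = 18.97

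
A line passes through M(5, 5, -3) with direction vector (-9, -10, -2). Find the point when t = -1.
P(-1) = (5 + (-9)(-1), 5 + (-10)(-1), -3 + (-2)(-1)) = (14, 15, -1)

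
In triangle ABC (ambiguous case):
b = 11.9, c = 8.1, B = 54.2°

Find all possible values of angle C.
sin(C)/c = sin(B)/b  →  sin(C) = c·sin(B)/b = 8.1·sin(54.2°)/11.9 = 0.552069
C₁ = arcsin(0.552069) = 33.51°,  C₂ = 180° - C₁ = 146.49°
Check C₂: A = 180° - 54.2° - 146.49° = -20.69° ≤ 0, rejected
C = 33.51° (one solution)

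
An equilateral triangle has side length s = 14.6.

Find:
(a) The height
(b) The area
(a) Height h = s·√3/2 = 14.6·√3/2 = 12.64
(b) Area = (√3/4)·s² = (√3/4)·14.6² = (√3/4)·213.16 = 92.3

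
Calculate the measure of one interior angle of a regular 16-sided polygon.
Interior angle of a regular n-gon = (n-2)*180/n
Interior angle = (16-2)*180/16
Interior angle = 14*180/16
Interior angle = 2520/16
Interior angle = 157.50 degrees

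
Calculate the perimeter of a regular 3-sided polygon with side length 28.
Perimeter = number of sides * side length
Perimeter = 3 * 28
Perimeter = 84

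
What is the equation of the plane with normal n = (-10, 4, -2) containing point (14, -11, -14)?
d = n·P = (-10)(14) + (4)(-11) + (-2)(-14) = -156
Plane: -10x + 4y - 2z = -156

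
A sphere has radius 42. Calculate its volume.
Volume = (4/3) * pi * r³
Volume = (4/3) * pi * 42³
Volume = (4/3) * pi * 74088
Volume = 310339.09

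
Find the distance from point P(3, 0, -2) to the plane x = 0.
d = |1(3) + 0(0) + 0(-2) - (0)| / √(1² + 0² + 0²) = 3/√1 = 3.0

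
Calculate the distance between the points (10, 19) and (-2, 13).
Using the distance formula: d = sqrt((x₂-x₁)² + (y₂-y₁)²)
dx = (-2) - 10 = -12
dy = 13 - 19 = -6
d = sqrt((-12)² + (-6)²) = sqrt(144 + 36) = sqrt(180) = 13.42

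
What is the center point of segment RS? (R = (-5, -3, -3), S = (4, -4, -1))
Midpoint = ((-5+4)/2, (-3-4)/2, (-3-1)/2) = (-0.5, -3.5, -2)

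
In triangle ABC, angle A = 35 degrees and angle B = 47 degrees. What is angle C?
Sum of angles in a triangle = 180 degrees
Third angle = 180 - 35 - 47
Third angle = 98 degrees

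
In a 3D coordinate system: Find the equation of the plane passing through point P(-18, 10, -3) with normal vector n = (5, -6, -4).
d = n·P = (5)(-18) + (-6)(10) + (-4)(-3) = -138
Plane: 5x - 6y - 4z = -138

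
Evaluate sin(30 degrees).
sin(30 degrees) = 1/2
Decimal approximation: 0.5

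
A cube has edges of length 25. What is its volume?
Volume = s³
Volume = 25³
Volume = 15625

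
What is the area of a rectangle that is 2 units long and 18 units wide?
Area = length * width
Area = 2 * 18
Area = 36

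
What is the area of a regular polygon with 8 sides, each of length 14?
For a regular 8-gon with side length s = 14:
Apothem a = s / (2*tan(pi/8)) = 14 / (2*tan(pi/8)) ≈ 16.8995
Perimeter P = 8 * 14 = 112
Area = (1/2) * P * a = (1/2) * 112 * 16.8995 = 946.37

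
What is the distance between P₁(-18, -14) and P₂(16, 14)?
Using the distance formula: d = sqrt((x₂-x₁)² + (y₂-y₁)²)
dx = 16 - (-18) = 34
dy = 14 - (-14) = 28
d = sqrt(34² + 28²) = sqrt(1156 + 784) = sqrt(1940) = 44.05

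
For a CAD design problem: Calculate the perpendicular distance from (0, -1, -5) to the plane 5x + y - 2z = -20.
d = |5(0) + 1(-1) + (-2)(-5) - (-20)| / √(5² + 1² + (-2)²) = 29/√30 = 5.295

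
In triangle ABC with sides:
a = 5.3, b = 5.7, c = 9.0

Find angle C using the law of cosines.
cos(C) = (a² + b² - c²)/(2ab)
cos(C) = (5.3² + 5.7² - 9.0²)/(2·5.3·5.7) = -20.42/60.42 = -0.337968
C = arccos(-0.337968) = 109.8°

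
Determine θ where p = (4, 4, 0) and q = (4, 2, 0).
p·q = 24, |p|² = 32, |q|² = 20
cos θ = 24/√640 ≈ 0.9487
θ ≈ 18.43°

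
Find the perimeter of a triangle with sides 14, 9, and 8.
Perimeter = sum of all sides
Perimeter = 14 + 9 + 8
Perimeter = 31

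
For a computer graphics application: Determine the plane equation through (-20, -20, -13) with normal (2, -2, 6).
d = n·P = (2)(-20) + (-2)(-20) + (6)(-13) = -78
Plane: 2x - 2y + 6z = -78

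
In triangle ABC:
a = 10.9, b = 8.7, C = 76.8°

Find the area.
Using A = ½ab·sin(C):
A = ½·10.9·8.7·sin(76.8°) = ½·94.83·0.973579 = 46.16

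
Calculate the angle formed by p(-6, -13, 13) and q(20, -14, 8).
p·q = 166, |p|² = 374, |q|² = 660
cos θ = 166/√246840 ≈ 0.3341
θ ≈ 70.48°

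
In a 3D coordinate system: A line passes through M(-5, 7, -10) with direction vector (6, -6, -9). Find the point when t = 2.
P(2) = (-5 + 6(2), 7 + (-6)(2), -10 + (-9)(2)) = (7, -5, -28)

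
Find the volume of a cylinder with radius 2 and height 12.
Volume = pi * r² * h
Volume = pi * 2² * 12
Volume = pi * 4 * 12
Volume = pi * 48
Volume = 150.80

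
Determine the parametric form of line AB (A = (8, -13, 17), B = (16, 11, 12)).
Direction vector d = B - A = (8, 24, -5)
x = 8 + 8t, y = -13 + 24t, z = 17 - 5t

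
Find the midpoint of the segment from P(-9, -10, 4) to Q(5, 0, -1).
Midpoint = ((-9+5)/2, (-10+0)/2, (4-1)/2) = (-2, -5, 1.5)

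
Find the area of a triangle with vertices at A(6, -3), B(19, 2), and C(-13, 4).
Using the coordinate formula: Area = (1/2)|x₁(y₂-y₃) + x₂(y₃-y₁) + x₃(y₁-y₂)|
Area = (1/2)|6(2-4) + 19(4-(-3)) + (-13)((-3)-2)|
Area = (1/2)|6*(-2) + 19*7 + (-13)*(-5)|
Area = (1/2)|(-12) + 133 + 65|
Area = (1/2)*186 = 93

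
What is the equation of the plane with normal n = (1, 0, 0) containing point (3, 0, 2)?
d = n·P = (1)(3) + (0)(0) + (0)(2) = 3
Plane: x = 3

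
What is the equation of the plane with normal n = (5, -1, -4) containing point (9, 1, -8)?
d = n·P = (5)(9) + (-1)(1) + (-4)(-8) = 76
Plane: 5x - y - 4z = 76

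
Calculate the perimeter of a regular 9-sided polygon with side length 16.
Perimeter = number of sides * side length
Perimeter = 9 * 16
Perimeter = 144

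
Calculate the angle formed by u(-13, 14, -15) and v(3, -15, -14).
u·v = -39, |u|² = 590, |v|² = 430
cos θ = -39/√253700 ≈ -0.07743
θ ≈ 94.44°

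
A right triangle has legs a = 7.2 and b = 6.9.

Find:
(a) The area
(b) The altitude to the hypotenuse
(a) Area = ½ab = ½·7.2·6.9 = 24.84
(b) Hypotenuse c = √(7.2² + 6.9²) = √99.45 = 9.97246
    Area = ½·c·h_c  →  h_c = 2·Area/c = 2·24.84/9.97246 = 4.982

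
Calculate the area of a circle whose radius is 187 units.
Area = pi * r²
Area = pi * 187²
Area = pi * 34969
Area = 109858.35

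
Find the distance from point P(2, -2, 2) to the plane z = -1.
d = |0(2) + 0(-2) + 1(2) - (-1)| / √(0² + 0² + 1²) = 3/√1 = 3.0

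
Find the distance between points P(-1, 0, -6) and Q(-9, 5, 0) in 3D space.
d = √[(-8)² + (5)² + (6)²] = √125 = 11.18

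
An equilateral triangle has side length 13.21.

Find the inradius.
For an equilateral triangle, r = s/(2√3) where s is the side.
r = 13.21/(2√3) = 13.21/3.464102 = 3.813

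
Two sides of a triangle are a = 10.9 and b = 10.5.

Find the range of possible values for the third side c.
By the triangle inequality: |a - b| < c < a + b
|10.9 - 10.5| < c < 10.9 + 10.5
0.4 < c < 21.4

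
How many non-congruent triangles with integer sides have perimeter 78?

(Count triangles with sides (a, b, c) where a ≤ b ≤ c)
With a ≤ b ≤ c and a + b + c = 78, the triangle inequality a + b > c gives c < 78/2, so c ≤ 38.
Iterate a from 1 to ⌊p/3⌋ = 26; for each a, b ranges from a to ⌊(p−a)/2⌋ with c = p − a − b, keeping only c ≥ b.
Triples: (2, 38, 38), (3, 37, 38), (4, 36, 38), …
Count = 127 triangles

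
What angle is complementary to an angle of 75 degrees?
Complementary angles sum to 90 degrees.
Other angle = 90 - 75
Other angle = 15 degrees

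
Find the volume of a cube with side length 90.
Volume = s³
Volume = 90³
Volume = 729000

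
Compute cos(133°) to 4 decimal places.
cos(133 degrees) = -0.682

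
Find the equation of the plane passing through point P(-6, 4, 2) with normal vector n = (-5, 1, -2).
d = n·P = (-5)(-6) + (1)(4) + (-2)(2) = 30
Plane: -5x + y - 2z = 30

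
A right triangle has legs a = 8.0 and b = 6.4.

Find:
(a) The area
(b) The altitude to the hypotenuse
(a) Area = ½ab = ½·8.0·6.4 = 25.6
(b) Hypotenuse c = √(8.0² + 6.4²) = √104.96 = 10.245
    Area = ½·c·h_c  →  h_c = 2·Area/c = 2·25.6/10.245 = 4.998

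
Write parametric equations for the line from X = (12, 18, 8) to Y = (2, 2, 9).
Direction vector d = Y - X = (-10, -16, 1)
x = 12 - 10t, y = 18 - 16t, z = 8 + t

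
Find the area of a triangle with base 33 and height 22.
Area = (1/2) * base * height
Area = (1/2) * 33 * 22
Area = 363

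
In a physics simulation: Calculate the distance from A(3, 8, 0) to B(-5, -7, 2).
d = √[(-8)² + (-15)² + (2)²] = √293 = 17.12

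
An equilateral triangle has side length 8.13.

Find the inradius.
For an equilateral triangle, r = s/(2√3) where s is the side.
r = 8.13/(2√3) = 8.13/3.464102 = 2.347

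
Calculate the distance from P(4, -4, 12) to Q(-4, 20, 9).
d = √[(-8)² + (24)² + (-3)²] = √649 = 25.48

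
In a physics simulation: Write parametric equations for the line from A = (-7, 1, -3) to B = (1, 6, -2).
Direction vector d = B - A = (8, 5, 1)
x = -7 + 8t, y = 1 + 5t, z = -3 + t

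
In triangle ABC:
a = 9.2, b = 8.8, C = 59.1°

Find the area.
Using A = ½ab·sin(C):
A = ½·9.2·8.8·sin(59.1°) = ½·80.96·0.858065 = 34.73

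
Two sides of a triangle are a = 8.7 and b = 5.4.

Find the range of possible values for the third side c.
By the triangle inequality: |a - b| < c < a + b
|8.7 - 5.4| < c < 8.7 + 5.4
3.3 < c < 14.1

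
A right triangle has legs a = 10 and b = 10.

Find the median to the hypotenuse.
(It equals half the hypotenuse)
Hypotenuse c = √(10² + 10²) = √200 = 14.1421
Median to hypotenuse = c/2 = 7.071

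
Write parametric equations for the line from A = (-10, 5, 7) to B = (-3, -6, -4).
Direction vector d = B - A = (7, -11, -11)
x = -10 + 7t, y = 5 - 11t, z = 7 - 11t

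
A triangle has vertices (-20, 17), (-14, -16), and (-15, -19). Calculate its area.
Using the coordinate formula: Area = (1/2)|x₁(y₂-y₃) + x₂(y₃-y₁) + x₃(y₁-y₂)|
Area = (1/2)|(-20)((-16)-(-19)) + (-14)((-19)-17) + (-15)(17-(-16))|
Area = (1/2)|(-20)*3 + (-14)*(-36) + (-15)*33|
Area = (1/2)|(-60) + 504 + (-495)|
Area = (1/2)*51 = 25.50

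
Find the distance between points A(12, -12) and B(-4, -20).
Using the distance formula: d = sqrt((x₂-x₁)² + (y₂-y₁)²)
dx = (-4) - 12 = -16
dy = (-20) - (-12) = -8
d = sqrt((-16)² + (-8)²) = sqrt(256 + 64) = sqrt(320) = 17.89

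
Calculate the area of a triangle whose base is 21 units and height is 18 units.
Area = (1/2) * base * height
Area = (1/2) * 21 * 18
Area = 189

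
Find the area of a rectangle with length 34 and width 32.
Area = length * width
Area = 34 * 32
Area = 1088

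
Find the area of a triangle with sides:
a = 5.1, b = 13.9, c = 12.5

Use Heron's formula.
s = (a+b+c)/2 = (5.1+13.9+12.5)/2 = 15.75
A = √(s(s-a)(s-b)(s-c)) = √(15.75·10.65·1.85·3.25)
A = √1008.52 = 31.76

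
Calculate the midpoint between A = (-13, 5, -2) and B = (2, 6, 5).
Midpoint = ((-13+2)/2, (5+6)/2, (-2+5)/2) = (-5.5, 5.5, 1.5)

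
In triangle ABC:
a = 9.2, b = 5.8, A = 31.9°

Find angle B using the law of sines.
sin(B)/b = sin(A)/a
sin(B) = b·sin(A)/a = 5.8·sin(31.9°)/9.2 = 0.333146
B = arcsin(0.333146) = 19.46°  (b ≤ a, so B ≤ A and the acute solution is unique)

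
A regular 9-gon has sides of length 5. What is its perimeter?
Perimeter = number of sides * side length
Perimeter = 9 * 5
Perimeter = 45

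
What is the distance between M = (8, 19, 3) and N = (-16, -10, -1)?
d = √[(-24)² + (-29)² + (-4)²] = √1433 = 37.85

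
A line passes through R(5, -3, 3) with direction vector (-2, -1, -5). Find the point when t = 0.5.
P(0.5) = (5 + (-2)(0.5), -3 + (-1)(0.5), 3 + (-5)(0.5)) = (4, -3.5, 0.5)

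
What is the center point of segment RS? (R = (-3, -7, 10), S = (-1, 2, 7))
Midpoint = ((-3-1)/2, (-7+2)/2, (10+7)/2) = (-2, -2.5, 8.5)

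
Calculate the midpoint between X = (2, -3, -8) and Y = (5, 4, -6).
Midpoint = ((2+5)/2, (-3+4)/2, (-8-6)/2) = (3.5, 0.5, -7)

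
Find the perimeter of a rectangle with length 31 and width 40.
Perimeter = 2 * (length + width)
Perimeter = 2 * (31 + 40)
Perimeter = 2 * 71
Perimeter = 142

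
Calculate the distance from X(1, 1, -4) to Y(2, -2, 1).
d = √[(1)² + (-3)² + (5)²] = √35 = 5.916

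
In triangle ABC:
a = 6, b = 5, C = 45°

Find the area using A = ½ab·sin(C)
A = ½·6·5·sin(45°) = ½·30·0.707107 = 10.61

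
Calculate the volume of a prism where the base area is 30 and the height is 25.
Volume = base area * height
Volume = 30 * 25
Volume = 750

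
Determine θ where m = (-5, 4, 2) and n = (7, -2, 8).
m·n = -27, |m|² = 45, |n|² = 117
cos θ = -27/√5265 ≈ -0.3721
θ ≈ 111.8°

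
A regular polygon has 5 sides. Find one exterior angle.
Exterior angle of a regular n-gon = 360/n
Exterior angle = 360/5
Exterior angle = 72 degrees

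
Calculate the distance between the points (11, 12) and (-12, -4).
Using the distance formula: d = sqrt((x₂-x₁)² + (y₂-y₁)²)
dx = (-12) - 11 = -23
dy = (-4) - 12 = -16
d = sqrt((-23)² + (-16)²) = sqrt(529 + 256) = sqrt(785) = 28.02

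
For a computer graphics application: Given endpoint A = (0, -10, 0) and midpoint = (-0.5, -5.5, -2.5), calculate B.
B = (2×(-0.5) - 0, 2×(-5.5) - (-10), 2×(-2.5) - 0) = (-1, -1, -5)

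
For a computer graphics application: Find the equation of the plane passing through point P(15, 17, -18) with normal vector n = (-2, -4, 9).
d = n·P = (-2)(15) + (-4)(17) + (9)(-18) = -260
Plane: -2x - 4y + 9z = -260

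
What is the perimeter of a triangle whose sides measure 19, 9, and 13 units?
Perimeter = sum of all sides
Perimeter = 19 + 9 + 13
Perimeter = 41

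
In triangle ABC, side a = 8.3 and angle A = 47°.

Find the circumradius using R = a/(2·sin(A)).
R = a/(2·sin(A)) = 8.3/(2·sin(47°))
R = 8.3/(2·0.731354) = 8.3/1.462707 = 5.674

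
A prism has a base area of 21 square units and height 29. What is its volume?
Volume = base area * height
Volume = 21 * 29
Volume = 609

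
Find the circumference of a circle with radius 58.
Circumference = 2 * pi * r
Circumference = 2 * pi * 58
Circumference = 364.42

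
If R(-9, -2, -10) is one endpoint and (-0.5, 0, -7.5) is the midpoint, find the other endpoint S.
S = (2×(-0.5) - (-9), 2×0 - (-2), 2×(-7.5) - (-10)) = (8, 2, -5)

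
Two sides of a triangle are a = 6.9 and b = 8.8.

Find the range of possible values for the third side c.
By the triangle inequality: |a - b| < c < a + b
|6.9 - 8.8| < c < 6.9 + 8.8
1.9 < c < 15.7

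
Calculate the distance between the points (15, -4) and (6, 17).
Using the distance formula: d = sqrt((x₂-x₁)² + (y₂-y₁)²)
dx = 6 - 15 = -9
dy = 17 - (-4) = 21
d = sqrt((-9)² + 21²) = sqrt(81 + 441) = sqrt(522) = 22.85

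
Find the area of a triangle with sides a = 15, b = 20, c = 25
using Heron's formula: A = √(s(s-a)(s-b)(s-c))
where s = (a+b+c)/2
s = (15+20+25)/2 = 30
A = √(30·15·10·5) = √22500 = 150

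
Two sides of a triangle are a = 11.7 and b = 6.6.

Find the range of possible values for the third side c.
By the triangle inequality: |a - b| < c < a + b
|11.7 - 6.6| < c < 11.7 + 6.6
5.1 < c < 18.3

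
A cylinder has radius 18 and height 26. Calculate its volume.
Volume = pi * r² * h
Volume = pi * 18² * 26
Volume = pi * 324 * 26
Volume = pi * 8424
Volume = 26464.78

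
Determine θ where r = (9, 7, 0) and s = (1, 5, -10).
r·s = 44, |r|² = 130, |s|² = 126
cos θ = 44/√16380 ≈ 0.3438
θ ≈ 69.89°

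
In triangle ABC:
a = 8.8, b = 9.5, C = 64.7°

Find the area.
Using A = ½ab·sin(C):
A = ½·8.8·9.5·sin(64.7°) = ½·83.6·0.904083 = 37.79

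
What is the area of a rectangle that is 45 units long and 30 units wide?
Area = length * width
Area = 45 * 30
Area = 1350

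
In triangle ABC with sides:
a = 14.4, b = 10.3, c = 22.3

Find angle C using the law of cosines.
cos(C) = (a² + b² - c²)/(2ab)
cos(C) = (14.4² + 10.3² - 22.3²)/(2·14.4·10.3) = -183.84/296.64 = -0.619741
C = arccos(-0.619741) = 128.3°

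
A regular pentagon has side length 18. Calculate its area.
For a regular 5-gon with side length s = 18:
Apothem a = s / (2*tan(pi/5)) = 18 / (2*tan(pi/5)) ≈ 12.3874
Perimeter P = 5 * 18 = 90
Area = (1/2) * P * a = (1/2) * 90 * 12.3874 = 557.43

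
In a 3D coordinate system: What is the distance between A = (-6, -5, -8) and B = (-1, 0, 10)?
d = √[(5)² + (5)² + (18)²] = √374 = 19.34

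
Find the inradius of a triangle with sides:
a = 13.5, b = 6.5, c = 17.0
s = (a+b+c)/2 = (13.5+6.5+17.0)/2 = 18.5
Area = √(s(s-a)(s-b)(s-c)) = √(18.5·5·12·1.5) = 40.8044
r = Area/s = 40.8044/18.5 = 2.206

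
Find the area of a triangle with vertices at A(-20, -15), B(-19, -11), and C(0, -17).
Using the coordinate formula: Area = (1/2)|x₁(y₂-y₃) + x₂(y₃-y₁) + x₃(y₁-y₂)|
Area = (1/2)|(-20)((-11)-(-17)) + (-19)((-17)-(-15)) + 0((-15)-(-11))|
Area = (1/2)|(-20)*6 + (-19)*(-2) + 0*(-4)|
Area = (1/2)|(-120) + 38 + 0|
Area = (1/2)*82 = 41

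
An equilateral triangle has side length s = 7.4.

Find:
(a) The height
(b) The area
(a) Height h = s·√3/2 = 7.4·√3/2 = 6.409
(b) Area = (√3/4)·s² = (√3/4)·7.4² = (√3/4)·54.76 = 23.71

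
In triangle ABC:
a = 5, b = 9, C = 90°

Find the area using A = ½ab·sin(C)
A = ½·5·9·sin(90°) = ½·45·1.000000 = 22.5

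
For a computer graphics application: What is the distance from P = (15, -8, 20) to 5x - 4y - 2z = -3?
d = |5(15) + (-4)(-8) + (-2)(20) - (-3)| / √(5² + (-4)² + (-2)²) = 70/√45 = 10.43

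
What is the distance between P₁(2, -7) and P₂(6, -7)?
Using the distance formula: d = sqrt((x₂-x₁)² + (y₂-y₁)²)
dx = 6 - 2 = 4
dy = (-7) - (-7) = 0
d = sqrt(4² + 0²) = sqrt(16 + 0) = sqrt(16) = 4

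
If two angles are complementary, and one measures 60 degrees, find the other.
Complementary angles sum to 90 degrees.
Other angle = 90 - 60
Other angle = 30 degrees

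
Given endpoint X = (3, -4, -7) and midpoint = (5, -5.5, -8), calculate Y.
Y = (2×5 - 3, 2×(-5.5) - (-4), 2×(-8) - (-7)) = (7, -7, -9)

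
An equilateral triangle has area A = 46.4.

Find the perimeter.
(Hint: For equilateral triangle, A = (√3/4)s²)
A = (√3/4)s²  →  s² = 4A/√3 = 4·46.4/√3 = 107.156
s = 10.3516
Perimeter = 3s = 31.05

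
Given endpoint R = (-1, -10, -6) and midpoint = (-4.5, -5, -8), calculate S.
S = (2×(-4.5) - (-1), 2×(-5) - (-10), 2×(-8) - (-6)) = (-8, 0, -10)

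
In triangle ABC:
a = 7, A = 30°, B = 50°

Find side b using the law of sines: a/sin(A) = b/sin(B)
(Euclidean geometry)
b = a·sin(B)/sin(A) = 7·sin(50°)/sin(30°)
b = 7·0.766044/0.500000 = 10.72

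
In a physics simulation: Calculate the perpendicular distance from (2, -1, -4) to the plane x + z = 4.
d = |1(2) + 0(-1) + 1(-4) - (4)| / √(1² + 0² + 1²) = 6/√2 = 4.243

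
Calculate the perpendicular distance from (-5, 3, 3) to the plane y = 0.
d = |0(-5) + 1(3) + 0(3) - (0)| / √(0² + 1² + 0²) = 3/√1 = 3.0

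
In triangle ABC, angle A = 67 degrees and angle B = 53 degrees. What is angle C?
Sum of angles in a triangle = 180 degrees
Third angle = 180 - 67 - 53
Third angle = 60 degrees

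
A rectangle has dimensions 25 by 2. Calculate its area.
Area = length * width
Area = 25 * 2
Area = 50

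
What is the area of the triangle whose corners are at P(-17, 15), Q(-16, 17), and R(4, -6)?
Using the coordinate formula: Area = (1/2)|x₁(y₂-y₃) + x₂(y₃-y₁) + x₃(y₁-y₂)|
Area = (1/2)|(-17)(17-(-6)) + (-16)((-6)-15) + 4(15-17)|
Area = (1/2)|(-17)*23 + (-16)*(-21) + 4*(-2)|
Area = (1/2)|(-391) + 336 + (-8)|
Area = (1/2)*63 = 31.50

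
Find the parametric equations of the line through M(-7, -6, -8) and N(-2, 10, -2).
Direction vector d = N - M = (5, 16, 6)
x = -7 + 5t, y = -6 + 16t, z = -8 + 6t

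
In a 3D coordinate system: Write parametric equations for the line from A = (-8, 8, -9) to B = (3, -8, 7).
Direction vector d = B - A = (11, -16, 16)
x = -8 + 11t, y = 8 - 16t, z = -9 + 16t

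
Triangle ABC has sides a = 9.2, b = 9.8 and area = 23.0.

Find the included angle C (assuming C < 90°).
Area = ½ab·sin(C)  →  sin(C) = 2·Area/(ab)
sin(C) = 2·23.0/(9.2·9.8) = 0.510204
C = arcsin(0.510204) = 30.68°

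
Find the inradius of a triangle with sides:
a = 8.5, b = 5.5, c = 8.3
s = (a+b+c)/2 = (8.5+5.5+8.3)/2 = 11.15
Area = √(s(s-a)(s-b)(s-c)) = √(11.15·2.65·5.65·2.85) = 21.8126
r = Area/s = 21.8126/11.15 = 1.956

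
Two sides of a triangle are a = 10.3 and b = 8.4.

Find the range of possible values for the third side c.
By the triangle inequality: |a - b| < c < a + b
|10.3 - 8.4| < c < 10.3 + 8.4
1.9 < c < 18.7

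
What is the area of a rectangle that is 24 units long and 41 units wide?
Area = length * width
Area = 24 * 41
Area = 984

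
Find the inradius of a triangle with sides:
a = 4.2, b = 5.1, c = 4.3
s = (a+b+c)/2 = (4.2+5.1+4.3)/2 = 6.8
Area = √(s(s-a)(s-b)(s-c)) = √(6.8·2.6·1.7·2.5) = 8.66833
r = Area/s = 8.66833/6.8 = 1.275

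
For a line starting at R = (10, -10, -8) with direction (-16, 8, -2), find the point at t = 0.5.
P(0.5) = (10 + (-16)(0.5), -10 + 8(0.5), -8 + (-2)(0.5)) = (2, -6, -9)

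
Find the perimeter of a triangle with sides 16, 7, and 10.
Perimeter = sum of all sides
Perimeter = 16 + 7 + 10
Perimeter = 33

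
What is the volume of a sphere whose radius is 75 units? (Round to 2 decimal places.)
Volume = (4/3) * pi * r³
Volume = (4/3) * pi * 75³
Volume = (4/3) * pi * 421875
Volume = 1767145.87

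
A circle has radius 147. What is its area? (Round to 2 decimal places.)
Area = pi * r²
Area = pi * 147²
Area = pi * 21609
Area = 67886.68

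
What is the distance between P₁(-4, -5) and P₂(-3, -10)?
Using the distance formula: d = sqrt((x₂-x₁)² + (y₂-y₁)²)
dx = (-3) - (-4) = 1
dy = (-10) - (-5) = -5
d = sqrt(1² + (-5)²) = sqrt(1 + 25) = sqrt(26) = 5.10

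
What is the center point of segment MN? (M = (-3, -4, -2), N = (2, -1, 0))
Midpoint = ((-3+2)/2, (-4-1)/2, (-2+0)/2) = (-0.5, -2.5, -1)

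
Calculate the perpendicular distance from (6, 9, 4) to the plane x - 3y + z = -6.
d = |1(6) + (-3)(9) + 1(4) - (-6)| / √(1² + (-3)² + 1²) = 11/√11 = 3.317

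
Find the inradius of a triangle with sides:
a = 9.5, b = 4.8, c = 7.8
s = (a+b+c)/2 = (9.5+4.8+7.8)/2 = 11.05
Area = √(s(s-a)(s-b)(s-c)) = √(11.05·1.55·6.25·3.25) = 18.6521
r = Area/s = 18.6521/11.05 = 1.688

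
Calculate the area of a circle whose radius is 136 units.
Area = pi * r²
Area = pi * 136²
Area = pi * 18496
Area = 58106.90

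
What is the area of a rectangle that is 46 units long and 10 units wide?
Area = length * width
Area = 46 * 10
Area = 460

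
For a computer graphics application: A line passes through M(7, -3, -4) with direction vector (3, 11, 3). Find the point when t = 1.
P(1) = (7 + 3(1), -3 + 11(1), -4 + 3(1)) = (10, 8, -1)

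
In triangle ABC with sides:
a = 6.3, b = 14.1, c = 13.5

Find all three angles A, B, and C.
By the law of cosines:
cos(A) = (b² + c² - a²)/(2bc) = 0.896690  →  A = 26.27°
cos(B) = (a² + c² - b²)/(2ac) = 0.135979  →  B = 82.18°
cos(C) = (a² + b² - c²)/(2ab) = 0.316616  →  C = 71.54°
Check: A + B + C = 180.0° ✓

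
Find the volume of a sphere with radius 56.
Volume = (4/3) * pi * r³
Volume = (4/3) * pi * 56³
Volume = (4/3) * pi * 175616
Volume = 735618.58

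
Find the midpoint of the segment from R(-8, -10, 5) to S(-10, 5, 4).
Midpoint = ((-8-10)/2, (-10+5)/2, (5+4)/2) = (-9, -2.5, 4.5)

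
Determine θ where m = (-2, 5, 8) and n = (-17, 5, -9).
m·n = -13, |m|² = 93, |n|² = 395
cos θ = -13/√36735 ≈ -0.06783
θ ≈ 93.89°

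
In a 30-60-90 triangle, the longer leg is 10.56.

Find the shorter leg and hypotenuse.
In a 30-60-90 triangle, sides are in ratio 1 : √3 : 2.
Long leg = short leg·√3  →  short leg = 10.56/√3 = 6.097
Hypotenuse = 2·(short leg) = 2·10.56/√3 = 12.19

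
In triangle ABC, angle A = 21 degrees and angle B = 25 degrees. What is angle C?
Sum of angles in a triangle = 180 degrees
Third angle = 180 - 21 - 25
Third angle = 134 degrees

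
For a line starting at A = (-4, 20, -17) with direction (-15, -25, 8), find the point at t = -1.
P(-1) = (-4 + (-15)(-1), 20 + (-25)(-1), -17 + 8(-1)) = (11, 45, -25)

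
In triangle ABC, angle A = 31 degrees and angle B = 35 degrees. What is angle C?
Sum of angles in a triangle = 180 degrees
Third angle = 180 - 31 - 35
Third angle = 114 degrees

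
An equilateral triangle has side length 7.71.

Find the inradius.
For an equilateral triangle, r = s/(2√3) where s is the side.
r = 7.71/(2√3) = 7.71/3.464102 = 2.226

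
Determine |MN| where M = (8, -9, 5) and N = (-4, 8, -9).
d = √[(-12)² + (17)² + (-14)²] = √629 = 25.08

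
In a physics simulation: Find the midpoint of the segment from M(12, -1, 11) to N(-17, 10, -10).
Midpoint = ((12-17)/2, (-1+10)/2, (11-10)/2) = (-2.5, 4.5, 0.5)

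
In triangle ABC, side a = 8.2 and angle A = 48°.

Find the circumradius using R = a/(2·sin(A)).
R = a/(2·sin(A)) = 8.2/(2·sin(48°))
R = 8.2/(2·0.743145) = 8.2/1.486290 = 5.517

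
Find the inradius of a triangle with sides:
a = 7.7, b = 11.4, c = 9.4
s = (a+b+c)/2 = (7.7+11.4+9.4)/2 = 14.25
Area = √(s(s-a)(s-b)(s-c)) = √(14.25·6.55·2.85·4.85) = 35.9188
r = Area/s = 35.9188/14.25 = 2.521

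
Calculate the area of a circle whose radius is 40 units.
Area = pi * r²
Area = pi * 40²
Area = pi * 1600
Area = 5026.55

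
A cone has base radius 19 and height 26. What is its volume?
Volume = (1/3) * pi * r² * h
Volume = (1/3) * pi * 19² * 26
Volume = (1/3) * pi * 361 * 26
Volume = (1/3) * pi * 9386
Volume = 9829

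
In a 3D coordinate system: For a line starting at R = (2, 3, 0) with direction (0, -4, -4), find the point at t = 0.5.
P(0.5) = (2 + 0(0.5), 3 + (-4)(0.5), 0 + (-4)(0.5)) = (2, 1, -2)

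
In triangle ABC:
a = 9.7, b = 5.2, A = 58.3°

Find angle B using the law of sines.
sin(B)/b = sin(A)/a
sin(B) = b·sin(A)/a = 5.2·sin(58.3°)/9.7 = 0.456105
B = arcsin(0.456105) = 27.14°  (b ≤ a, so B ≤ A and the acute solution is unique)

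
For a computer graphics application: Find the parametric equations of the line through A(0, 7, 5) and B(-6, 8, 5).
Direction vector d = B - A = (-6, 1, 0)
x = 0 - 6t, y = 7 + t, z = 5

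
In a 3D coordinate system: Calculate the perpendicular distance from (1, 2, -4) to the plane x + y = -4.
d = |1(1) + 1(2) + 0(-4) - (-4)| / √(1² + 1² + 0²) = 7/√2 = 4.95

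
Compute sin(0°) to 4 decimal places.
sin(0 degrees) = 0
Decimal approximation: 0.0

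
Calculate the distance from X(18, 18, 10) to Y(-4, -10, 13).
d = √[(-22)² + (-28)² + (3)²] = √1277 = 35.74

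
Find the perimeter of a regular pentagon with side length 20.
Perimeter = number of sides * side length
Perimeter = 5 * 20
Perimeter = 100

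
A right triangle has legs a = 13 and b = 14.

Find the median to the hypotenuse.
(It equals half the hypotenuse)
Hypotenuse c = √(13² + 14²) = √365 = 19.105
Median to hypotenuse = c/2 = 9.552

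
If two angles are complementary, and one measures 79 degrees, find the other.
Complementary angles sum to 90 degrees.
Other angle = 90 - 79
Other angle = 11 degrees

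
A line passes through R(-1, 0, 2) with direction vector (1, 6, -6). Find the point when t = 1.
P(1) = (-1 + 1(1), 0 + 6(1), 2 + (-6)(1)) = (0, 6, -4)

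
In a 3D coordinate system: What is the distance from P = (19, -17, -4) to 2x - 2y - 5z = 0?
d = |2(19) + (-2)(-17) + (-5)(-4) - (0)| / √(2² + (-2)² + (-5)²) = 92/√33 = 16.02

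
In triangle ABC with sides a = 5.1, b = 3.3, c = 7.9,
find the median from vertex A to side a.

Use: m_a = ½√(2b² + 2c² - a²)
m_a = ½√(2·3.3² + 2·7.9² - 5.1²)
m_a = ½√(21.78 + 124.82 - 26.01) = ½√120.59 = 5.491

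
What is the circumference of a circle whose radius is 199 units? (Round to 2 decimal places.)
Circumference = 2 * pi * r
Circumference = 2 * pi * 199
Circumference = 1250.35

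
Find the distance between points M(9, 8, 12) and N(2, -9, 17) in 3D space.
d = √[(-7)² + (-17)² + (5)²] = √363 = 19.05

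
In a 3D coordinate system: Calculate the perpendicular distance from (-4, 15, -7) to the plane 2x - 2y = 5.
d = |2(-4) + (-2)(15) + 0(-7) - (5)| / √(2² + (-2)² + 0²) = 43/√8 = 15.2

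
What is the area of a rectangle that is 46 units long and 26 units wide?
Area = length * width
Area = 46 * 26
Area = 1196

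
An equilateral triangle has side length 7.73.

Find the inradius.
For an equilateral triangle, r = s/(2√3) where s is the side.
r = 7.73/(2√3) = 7.73/3.464102 = 2.231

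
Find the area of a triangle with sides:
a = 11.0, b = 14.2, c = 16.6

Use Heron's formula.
s = (a+b+c)/2 = (11.0+14.2+16.6)/2 = 20.9
A = √(s(s-a)(s-b)(s-c)) = √(20.9·9.9·6.7·4.3)
A = √5961.08 = 77.21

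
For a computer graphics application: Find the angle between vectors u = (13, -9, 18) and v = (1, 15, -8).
u·v = -266, |u|² = 574, |v|² = 290
cos θ = -266/√166460 ≈ -0.652
θ ≈ 130.7°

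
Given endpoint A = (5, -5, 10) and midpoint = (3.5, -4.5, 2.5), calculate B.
B = (2×3.5 - 5, 2×(-4.5) - (-5), 2×2.5 - 10) = (2, -4, -5)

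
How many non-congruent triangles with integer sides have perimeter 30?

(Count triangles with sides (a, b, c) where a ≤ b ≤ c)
With a ≤ b ≤ c and a + b + c = 30, the triangle inequality a + b > c gives c < 30/2, so c ≤ 14.
Iterate a from 1 to ⌊p/3⌋ = 10; for each a, b ranges from a to ⌊(p−a)/2⌋ with c = p − a − b, keeping only c ≥ b.
Triples: (2, 14, 14), (3, 13, 14), (4, 12, 14), …
Count = 19 triangles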